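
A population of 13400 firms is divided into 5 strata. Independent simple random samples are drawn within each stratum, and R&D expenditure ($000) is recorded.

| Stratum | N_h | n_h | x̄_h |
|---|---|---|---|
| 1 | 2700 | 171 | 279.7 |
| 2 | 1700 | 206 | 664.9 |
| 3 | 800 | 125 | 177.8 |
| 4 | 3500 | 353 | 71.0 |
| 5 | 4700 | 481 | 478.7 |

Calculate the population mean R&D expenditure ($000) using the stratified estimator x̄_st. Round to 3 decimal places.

N = Σ N_h = 13400. Stratum weights W_h = N_h/N.
x̄_st = (2700·279.7 + 1700·664.9 + 800·177.8 + 3500·71.0 + 4700·478.7) / 13400 = 337.77239

x̄_st ≈ 337.772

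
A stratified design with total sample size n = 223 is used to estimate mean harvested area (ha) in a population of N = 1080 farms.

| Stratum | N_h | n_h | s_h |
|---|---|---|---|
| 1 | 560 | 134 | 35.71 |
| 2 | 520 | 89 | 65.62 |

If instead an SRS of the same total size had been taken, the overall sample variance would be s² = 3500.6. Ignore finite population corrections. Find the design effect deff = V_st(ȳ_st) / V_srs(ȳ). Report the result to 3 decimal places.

deff ≈ 0.877

V̂(ȳ_st) = Σ W_h² s_h²/n_h, with W_h = N_h/N and N = 1080:
  stratum 1: (560/1080)²·35.71²/134 = 2.55861
  stratum 2: (520/1080)²·65.62²/89 = 11.2161
V_st = 13.7747
V_srs = s²/n = 3500.6/223 = 15.6978
deff = V_st / V_srs = 13.7747/15.6978 = 0.8775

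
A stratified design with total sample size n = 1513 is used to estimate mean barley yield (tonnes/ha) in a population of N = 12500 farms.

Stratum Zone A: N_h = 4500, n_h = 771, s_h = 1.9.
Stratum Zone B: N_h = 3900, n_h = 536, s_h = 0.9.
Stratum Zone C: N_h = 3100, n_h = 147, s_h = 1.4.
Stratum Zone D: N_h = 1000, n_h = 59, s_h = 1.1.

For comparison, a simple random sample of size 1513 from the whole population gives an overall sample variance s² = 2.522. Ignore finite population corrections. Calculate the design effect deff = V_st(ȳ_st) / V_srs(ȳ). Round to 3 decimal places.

V̂(ȳ_st) = Σ W_h² s_h²/n_h, with W_h = N_h/N and N = 12500:
  stratum Zone A: (4500/12500)²·1.9²/771 = 0.000606817
  stratum Zone B: (3900/12500)²·0.9²/536 = 0.000147106
  stratum Zone C: (3100/12500)²·1.4²/147 = 0.000820053
  stratum Zone D: (1000/12500)²·1.1²/59 = 0.000131254
V_st = 0.00170523
V_srs = s²/n = 2.522/1513 = 0.00166689
deff = V_st / V_srs = 0.00170523/0.00166689 = 1.0230

deff ≈ 1.023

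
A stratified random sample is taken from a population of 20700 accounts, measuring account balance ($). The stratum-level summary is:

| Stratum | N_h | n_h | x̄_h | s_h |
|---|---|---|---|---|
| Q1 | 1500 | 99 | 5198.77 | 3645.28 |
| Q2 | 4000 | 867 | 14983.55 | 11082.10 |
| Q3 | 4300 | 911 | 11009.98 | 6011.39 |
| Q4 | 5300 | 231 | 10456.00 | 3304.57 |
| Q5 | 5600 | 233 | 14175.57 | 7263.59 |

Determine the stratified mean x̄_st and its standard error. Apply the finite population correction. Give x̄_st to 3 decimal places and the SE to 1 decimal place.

x̄_st = Σ W_h x̄_h = (1500·5198.77 + 4000·14983.55 + 4300·11009.98 + 5300·10456.00 + 5600·14175.57)/20700 = 12071.26865
V̂(x̄_st) = Σ W_h² (1 − n_h/N_h) s_h²/n_h, with W_h = N_h/N and N = 20700:
  stratum Q1: (1500/20700)²·(1 − 99/1500)·3645.28²/99 = 658.287
  stratum Q2: (4000/20700)²·(1 − 867/4000)·11082.10²/867 = 4142.9
  stratum Q3: (4300/20700)²·(1 − 911/4300)·6011.39²/911 = 1349.06
  stratum Q4: (5300/20700)²·(1 − 231/5300)·3304.57²/231 = 2963.98
  stratum Q5: (5600/20700)²·(1 − 233/5600)·7263.59²/233 = 15882.7
V̂(x̄_st) = 24997
SE(x̄_st) = √24997 = 158.104

x̄_st ≈ 12071.269, SE ≈ 158.1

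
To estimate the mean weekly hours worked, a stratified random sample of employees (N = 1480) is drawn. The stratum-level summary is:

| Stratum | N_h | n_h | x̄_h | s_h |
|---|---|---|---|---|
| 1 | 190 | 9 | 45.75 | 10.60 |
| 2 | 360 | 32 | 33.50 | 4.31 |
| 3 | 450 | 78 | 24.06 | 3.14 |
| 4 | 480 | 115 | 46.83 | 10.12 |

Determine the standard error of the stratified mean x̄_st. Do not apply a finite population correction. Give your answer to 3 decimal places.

V̂(x̄_st) = Σ W_h² s_h²/n_h, with W_h = N_h/N and N = 1480:
  stratum 1: (190/1480)²·10.60²/9 = 0.205756
  stratum 2: (360/1480)²·4.31²/32 = 0.0343468
  stratum 3: (450/1480)²·3.14²/78 = 0.011686
  stratum 4: (480/1480)²·10.12²/115 = 0.0936747
V̂(x̄_st) = 0.345464
SE(x̄_st) = √0.345464 = 0.587762

SE(x̄_st) ≈ 0.588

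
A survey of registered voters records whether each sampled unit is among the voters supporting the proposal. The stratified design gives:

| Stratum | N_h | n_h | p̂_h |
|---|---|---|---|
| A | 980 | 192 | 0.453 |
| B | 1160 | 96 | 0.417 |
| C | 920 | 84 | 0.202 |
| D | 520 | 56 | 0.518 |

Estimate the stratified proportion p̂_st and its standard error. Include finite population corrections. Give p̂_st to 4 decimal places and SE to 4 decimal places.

p̂_st ≈ 0.3863, SE ≈ 0.0229

N = 3580; stratum weights W_h = N_h/N.
p̂_st = Σ W_h p̂_h = (980·0.453 + 1160·0.417 + 920·0.202 + 520·0.518)/3580 = 0.38627
V̂(p̂_st) = Σ W_h² (1 − n_h/N_h) p̂_h(1−p̂_h)/(n_h−1):
  stratum A: (980/3580)²·(1 − 192/980)·0.453·0.547/191 = 7.81697e-05
  stratum B: (1160/3580)²·(1 − 96/1160)·0.417·0.583/95 = 0.000246442
  stratum C: (920/3580)²·(1 − 84/920)·0.202·0.798/83 = 0.000116548
  stratum D: (520/3580)²·(1 − 56/520)·0.518·0.482/55 = 8.54613e-05
V̂(p̂_st) = 0.000526621; SE = √V̂ = 0.0229482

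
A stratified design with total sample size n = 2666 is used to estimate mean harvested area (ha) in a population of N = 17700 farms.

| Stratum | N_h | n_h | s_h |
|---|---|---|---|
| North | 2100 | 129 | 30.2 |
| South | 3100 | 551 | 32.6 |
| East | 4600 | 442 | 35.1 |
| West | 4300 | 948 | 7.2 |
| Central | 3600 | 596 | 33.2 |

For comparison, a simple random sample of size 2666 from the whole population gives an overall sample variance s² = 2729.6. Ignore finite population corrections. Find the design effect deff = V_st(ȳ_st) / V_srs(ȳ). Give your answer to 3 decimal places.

V̂(ȳ_st) = Σ W_h² s_h²/n_h, with W_h = N_h/N and N = 17700:
  stratum North: (2100/17700)²·30.2²/129 = 0.0995213
  stratum South: (3100/17700)²·32.6²/551 = 0.0591644
  stratum East: (4600/17700)²·35.1²/442 = 0.188261
  stratum West: (4300/17700)²·7.2²/948 = 0.00322736
  stratum Central: (3600/17700)²·33.2²/596 = 0.0765047
V_st = 0.426679
V_srs = s²/n = 2729.6/2666 = 1.02386
deff = V_st / V_srs = 0.426679/1.02386 = 0.4167

deff ≈ 0.417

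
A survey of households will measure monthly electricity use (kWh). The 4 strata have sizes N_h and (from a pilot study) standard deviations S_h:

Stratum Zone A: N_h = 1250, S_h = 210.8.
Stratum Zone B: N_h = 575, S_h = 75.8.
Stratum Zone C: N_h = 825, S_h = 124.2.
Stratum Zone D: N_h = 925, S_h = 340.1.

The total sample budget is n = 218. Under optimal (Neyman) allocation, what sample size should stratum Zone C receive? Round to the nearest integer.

Neyman allocation: n_h = n · N_h S_h / Σ N_i S_i, with n = 218.
  stratum Zone A: N_h·S_h = 1250·210.8 = 263500.00
  stratum Zone B: N_h·S_h = 575·75.8 = 43585.00
  stratum Zone C: N_h·S_h = 825·124.2 = 102465.00
  stratum Zone D: N_h·S_h = 925·340.1 = 314592.50
Σ N_h S_h = 724142.50
n for stratum Zone C = 218·102465.00/724142.50 = 30.847 → 31

31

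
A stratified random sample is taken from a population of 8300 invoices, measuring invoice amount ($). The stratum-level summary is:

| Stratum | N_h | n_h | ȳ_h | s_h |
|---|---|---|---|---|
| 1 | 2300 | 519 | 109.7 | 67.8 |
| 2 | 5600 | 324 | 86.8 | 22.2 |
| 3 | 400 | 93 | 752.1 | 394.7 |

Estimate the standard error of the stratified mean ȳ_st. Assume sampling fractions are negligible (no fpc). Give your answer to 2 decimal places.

SE(ȳ_st) ≈ 2.29

V̂(ȳ_st) = Σ W_h² s_h²/n_h, with W_h = N_h/N and N = 8300:
  stratum 1: (2300/8300)²·67.8²/519 = 0.680129
  stratum 2: (5600/8300)²·22.2²/324 = 0.692438
  stratum 3: (400/8300)²·394.7²/93 = 3.89059
V̂(ȳ_st) = 5.26315
SE(ȳ_st) = √5.26315 = 2.29416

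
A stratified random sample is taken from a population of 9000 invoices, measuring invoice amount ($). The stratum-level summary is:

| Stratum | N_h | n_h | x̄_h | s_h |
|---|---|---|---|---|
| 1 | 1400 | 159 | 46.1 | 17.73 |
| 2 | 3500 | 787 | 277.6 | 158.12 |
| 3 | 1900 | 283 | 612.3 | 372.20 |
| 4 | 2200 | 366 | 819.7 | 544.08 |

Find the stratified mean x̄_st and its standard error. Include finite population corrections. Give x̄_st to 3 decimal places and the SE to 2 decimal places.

x̄_st ≈ 444.761, SE ≈ 7.91

x̄_st = Σ W_h x̄_h = (1400·46.1 + 3500·277.6 + 1900·612.3 + 2200·819.7)/9000 = 444.76111
V̂(x̄_st) = Σ W_h² (1 − n_h/N_h) s_h²/n_h, with W_h = N_h/N and N = 9000:
  stratum 1: (1400/9000)²·(1 − 159/1400)·17.73²/159 = 0.0424068
  stratum 2: (3500/9000)²·(1 − 787/3500)·158.12²/787 = 3.72419
  stratum 3: (1900/9000)²·(1 − 283/1900)·372.20²/283 = 18.5671
  stratum 4: (2200/9000)²·(1 − 366/2200)·544.08²/366 = 40.2885
V̂(x̄_st) = 62.6223
SE(x̄_st) = √62.6223 = 7.91342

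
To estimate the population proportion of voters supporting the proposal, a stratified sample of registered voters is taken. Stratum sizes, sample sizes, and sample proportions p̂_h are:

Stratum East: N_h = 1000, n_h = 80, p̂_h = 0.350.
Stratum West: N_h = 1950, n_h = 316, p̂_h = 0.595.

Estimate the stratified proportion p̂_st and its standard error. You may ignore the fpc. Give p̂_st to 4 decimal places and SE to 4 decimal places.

N = 2950; stratum weights W_h = N_h/N.
p̂_st = Σ W_h p̂_h = (1000·0.350 + 1950·0.595)/2950 = 0.51195
V̂(p̂_st) = Σ W_h² p̂_h(1−p̂_h)/(n_h−1):
  stratum East: (1000/2950)²·0.350·0.650/79 = 0.00033091
  stratum West: (1950/2950)²·0.595·0.405/315 = 0.000334262
V̂(p̂_st) = 0.000665172; SE = √V̂ = 0.0257909

p̂_st ≈ 0.5119, SE ≈ 0.0258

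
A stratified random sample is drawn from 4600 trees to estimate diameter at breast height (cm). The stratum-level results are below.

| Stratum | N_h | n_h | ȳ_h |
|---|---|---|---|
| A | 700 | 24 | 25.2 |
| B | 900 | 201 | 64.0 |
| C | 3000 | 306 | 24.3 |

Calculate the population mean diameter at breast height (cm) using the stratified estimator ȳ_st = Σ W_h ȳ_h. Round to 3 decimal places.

ȳ_st ≈ 32.204

N = Σ N_h = 4600. Stratum weights W_h = N_h/N.
ȳ_st = (700·25.2 + 900·64.0 + 3000·24.3) / 4600 = 32.20435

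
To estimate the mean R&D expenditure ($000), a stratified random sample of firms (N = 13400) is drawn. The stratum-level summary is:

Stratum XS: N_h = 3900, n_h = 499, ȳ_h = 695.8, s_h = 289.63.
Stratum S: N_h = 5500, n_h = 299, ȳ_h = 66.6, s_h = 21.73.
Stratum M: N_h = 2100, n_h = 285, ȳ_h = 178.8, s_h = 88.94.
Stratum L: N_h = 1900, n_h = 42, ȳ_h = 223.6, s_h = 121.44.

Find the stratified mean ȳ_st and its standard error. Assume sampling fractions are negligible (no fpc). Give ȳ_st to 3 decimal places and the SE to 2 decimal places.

ȳ_st ≈ 289.570, SE ≈ 4.72

ȳ_st = Σ W_h ȳ_h = (3900·695.8 + 5500·66.6 + 2100·178.8 + 1900·223.6)/13400 = 289.57015
V̂(ȳ_st) = Σ W_h² s_h²/n_h, with W_h = N_h/N and N = 13400:
  stratum XS: (3900/13400)²·289.63²/499 = 14.2399
  stratum S: (5500/13400)²·21.73²/299 = 0.26605
  stratum M: (2100/13400)²·88.94²/285 = 0.681677
  stratum L: (1900/13400)²·121.44²/42 = 7.05947
V̂(ȳ_st) = 22.2471
SE(ȳ_st) = √22.2471 = 4.71668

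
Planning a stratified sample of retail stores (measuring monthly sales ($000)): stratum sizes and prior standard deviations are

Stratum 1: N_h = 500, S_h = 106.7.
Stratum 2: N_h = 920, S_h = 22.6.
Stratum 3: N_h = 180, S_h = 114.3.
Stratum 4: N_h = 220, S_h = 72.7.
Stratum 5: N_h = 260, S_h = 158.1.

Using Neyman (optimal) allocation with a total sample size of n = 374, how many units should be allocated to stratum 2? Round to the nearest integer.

Neyman allocation: n_h = n · N_h S_h / Σ N_i S_i, with n = 374.
  stratum 1: N_h·S_h = 500·106.7 = 53350.00
  stratum 2: N_h·S_h = 920·22.6 = 20792.00
  stratum 3: N_h·S_h = 180·114.3 = 20574.00
  stratum 4: N_h·S_h = 220·72.7 = 15994.00
  stratum 5: N_h·S_h = 260·158.1 = 41106.00
Σ N_h S_h = 151816.00
n for stratum 2 = 374·20792.00/151816.00 = 51.221 → 51

51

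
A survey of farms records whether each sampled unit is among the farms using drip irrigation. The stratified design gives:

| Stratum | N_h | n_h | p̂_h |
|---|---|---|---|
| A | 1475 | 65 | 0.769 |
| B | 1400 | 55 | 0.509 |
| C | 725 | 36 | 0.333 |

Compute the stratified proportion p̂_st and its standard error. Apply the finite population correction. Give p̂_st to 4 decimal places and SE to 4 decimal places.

N = 3600; stratum weights W_h = N_h/N.
p̂_st = Σ W_h p̂_h = (1475·0.769 + 1400·0.509 + 725·0.333)/3600 = 0.58008
V̂(p̂_st) = Σ W_h² (1 − n_h/N_h) p̂_h(1−p̂_h)/(n_h−1):
  stratum A: (1475/3600)²·(1 − 65/1475)·0.769·0.231/64 = 0.000445415
  stratum B: (1400/3600)²·(1 − 55/1400)·0.509·0.491/54 = 0.000672436
  stratum C: (725/3600)²·(1 − 36/725)·0.333·0.667/35 = 0.000244599
V̂(p̂_st) = 0.00136245; SE = √V̂ = 0.0369114

p̂_st ≈ 0.5801, SE ≈ 0.0369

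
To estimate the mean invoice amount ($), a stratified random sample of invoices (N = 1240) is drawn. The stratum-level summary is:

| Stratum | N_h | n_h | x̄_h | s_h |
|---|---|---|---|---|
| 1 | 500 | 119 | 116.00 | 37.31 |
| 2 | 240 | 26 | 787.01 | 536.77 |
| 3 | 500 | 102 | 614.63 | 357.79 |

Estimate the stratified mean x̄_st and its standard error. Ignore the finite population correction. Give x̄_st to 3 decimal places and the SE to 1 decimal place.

x̄_st = Σ W_h x̄_h = (500·116.00 + 240·787.01 + 500·614.63)/1240 = 446.93339
V̂(x̄_st) = Σ W_h² s_h²/n_h, with W_h = N_h/N and N = 1240:
  stratum 1: (500/1240)²·37.31²/119 = 1.90195
  stratum 2: (240/1240)²·536.77²/26 = 415.128
  stratum 3: (500/1240)²·357.79²/102 = 204.058
V̂(x̄_st) = 621.088
SE(x̄_st) = √621.088 = 24.9216

x̄_st ≈ 446.933, SE ≈ 24.9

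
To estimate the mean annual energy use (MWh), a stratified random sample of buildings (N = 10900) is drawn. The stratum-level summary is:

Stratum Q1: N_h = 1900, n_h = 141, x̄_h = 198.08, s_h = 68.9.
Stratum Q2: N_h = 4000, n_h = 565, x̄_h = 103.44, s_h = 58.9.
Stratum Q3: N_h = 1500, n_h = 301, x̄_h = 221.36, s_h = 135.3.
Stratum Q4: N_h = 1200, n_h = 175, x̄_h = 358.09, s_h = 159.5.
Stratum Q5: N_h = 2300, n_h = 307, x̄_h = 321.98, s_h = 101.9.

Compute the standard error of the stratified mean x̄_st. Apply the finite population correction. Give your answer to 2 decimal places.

V̂(x̄_st) = Σ W_h² (1 − n_h/N_h) s_h²/n_h, with W_h = N_h/N and N = 10900:
  stratum Q1: (1900/10900)²·(1 − 141/1900)·68.9²/141 = 0.947078
  stratum Q2: (4000/10900)²·(1 − 565/4000)·58.9²/565 = 0.710094
  stratum Q3: (1500/10900)²·(1 − 301/1500)·135.3²/301 = 0.920633
  stratum Q4: (1200/10900)²·(1 − 175/1200)·159.5²/175 = 1.505
  stratum Q5: (2300/10900)²·(1 − 307/2300)·101.9²/307 = 1.30494
V̂(x̄_st) = 5.38775
SE(x̄_st) = √5.38775 = 2.32115

SE(x̄_st) ≈ 2.32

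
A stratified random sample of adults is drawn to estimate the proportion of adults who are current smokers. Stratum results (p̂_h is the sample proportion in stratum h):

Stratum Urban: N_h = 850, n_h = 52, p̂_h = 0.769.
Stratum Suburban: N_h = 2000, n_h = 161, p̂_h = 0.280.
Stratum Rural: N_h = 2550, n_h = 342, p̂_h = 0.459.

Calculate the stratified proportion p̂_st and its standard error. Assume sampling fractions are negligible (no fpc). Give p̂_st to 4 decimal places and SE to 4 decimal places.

p̂_st ≈ 0.4415, SE ≈ 0.0205

N = 5400; stratum weights W_h = N_h/N.
p̂_st = Σ W_h p̂_h = (850·0.769 + 2000·0.280 + 2550·0.459)/5400 = 0.44150
V̂(p̂_st) = Σ W_h² p̂_h(1−p̂_h)/(n_h−1):
  stratum Urban: (850/5400)²·0.769·0.231/51 = 8.63015e-05
  stratum Suburban: (2000/5400)²·0.280·0.720/160 = 0.00017284
  stratum Rural: (2550/5400)²·0.459·0.541/341 = 0.000162386
V̂(p̂_st) = 0.000421527; SE = √V̂ = 0.0205311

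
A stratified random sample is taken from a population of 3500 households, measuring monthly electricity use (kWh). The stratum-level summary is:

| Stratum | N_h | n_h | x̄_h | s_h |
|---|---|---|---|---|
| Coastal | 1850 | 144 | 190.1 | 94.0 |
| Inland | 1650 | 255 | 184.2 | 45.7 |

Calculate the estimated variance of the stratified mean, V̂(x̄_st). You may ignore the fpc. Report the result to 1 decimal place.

V̂(x̄_st) ≈ 19.0

V̂(x̄_st) = Σ W_h² s_h²/n_h, with W_h = N_h/N and N = 3500:
  stratum Coastal: (1850/3500)²·94.0²/144 = 17.1435
  stratum Inland: (1650/3500)²·45.7²/255 = 1.82022
V̂(x̄_st) = 18.9638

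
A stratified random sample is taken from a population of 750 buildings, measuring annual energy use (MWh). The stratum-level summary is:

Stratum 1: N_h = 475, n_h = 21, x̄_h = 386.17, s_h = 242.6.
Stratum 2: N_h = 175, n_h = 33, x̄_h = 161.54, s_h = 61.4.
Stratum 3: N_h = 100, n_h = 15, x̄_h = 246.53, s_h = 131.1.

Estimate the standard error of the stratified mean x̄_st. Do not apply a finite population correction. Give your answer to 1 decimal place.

V̂(x̄_st) = Σ W_h² s_h²/n_h, with W_h = N_h/N and N = 750:
  stratum 1: (475/750)²·242.6²/21 = 1124.16
  stratum 2: (175/750)²·61.4²/33 = 6.2198
  stratum 3: (100/750)²·131.1²/15 = 20.37
V̂(x̄_st) = 1150.75
SE(x̄_st) = √1150.75 = 33.9227

SE(x̄_st) ≈ 33.9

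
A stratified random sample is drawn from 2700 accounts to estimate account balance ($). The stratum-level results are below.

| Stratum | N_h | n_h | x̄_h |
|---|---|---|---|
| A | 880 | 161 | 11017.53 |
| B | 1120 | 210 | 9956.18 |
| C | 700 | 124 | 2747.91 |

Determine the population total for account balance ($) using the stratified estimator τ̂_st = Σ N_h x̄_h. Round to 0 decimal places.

τ̂_st ≈ 22769885

τ̂_st = Σ N_h x̄_h = 880·11017.53 + 1120·9956.18 + 700·2747.91 = 22769885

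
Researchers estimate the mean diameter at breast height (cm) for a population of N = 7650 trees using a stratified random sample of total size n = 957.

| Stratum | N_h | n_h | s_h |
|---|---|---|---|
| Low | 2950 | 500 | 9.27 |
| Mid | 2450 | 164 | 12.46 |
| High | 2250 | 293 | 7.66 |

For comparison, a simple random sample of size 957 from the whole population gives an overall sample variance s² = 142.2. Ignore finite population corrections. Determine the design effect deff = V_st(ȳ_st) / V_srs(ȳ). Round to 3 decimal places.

V̂(ȳ_st) = Σ W_h² s_h²/n_h, with W_h = N_h/N and N = 7650:
  stratum Low: (2950/7650)²·9.27²/500 = 0.025557
  stratum Mid: (2450/7650)²·12.46²/164 = 0.097096
  stratum High: (2250/7650)²·7.66²/293 = 0.0173234
V_st = 0.139976
V_srs = s²/n = 142.2/957 = 0.148589
deff = V_st / V_srs = 0.139976/0.148589 = 0.9420

deff ≈ 0.942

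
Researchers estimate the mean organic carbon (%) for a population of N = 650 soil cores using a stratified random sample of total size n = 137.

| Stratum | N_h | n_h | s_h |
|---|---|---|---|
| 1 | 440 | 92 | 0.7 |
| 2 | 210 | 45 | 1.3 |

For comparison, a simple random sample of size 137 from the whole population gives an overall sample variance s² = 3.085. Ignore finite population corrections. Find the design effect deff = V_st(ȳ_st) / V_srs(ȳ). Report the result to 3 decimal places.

V̂(ȳ_st) = Σ W_h² s_h²/n_h, with W_h = N_h/N and N = 650:
  stratum 1: (440/650)²·0.7²/92 = 0.00244055
  stratum 2: (210/650)²·1.3²/45 = 0.00392
V_st = 0.00636055
V_srs = s²/n = 3.085/137 = 0.0225182
deff = V_st / V_srs = 0.00636055/0.0225182 = 0.2825

deff ≈ 0.282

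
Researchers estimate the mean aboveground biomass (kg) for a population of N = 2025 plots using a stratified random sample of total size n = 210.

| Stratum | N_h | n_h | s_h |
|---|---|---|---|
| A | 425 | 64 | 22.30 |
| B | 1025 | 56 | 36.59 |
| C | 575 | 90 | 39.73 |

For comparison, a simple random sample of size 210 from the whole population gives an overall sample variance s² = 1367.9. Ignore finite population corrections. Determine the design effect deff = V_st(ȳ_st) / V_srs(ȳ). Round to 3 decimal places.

V̂(ȳ_st) = Σ W_h² s_h²/n_h, with W_h = N_h/N and N = 2025:
  stratum A: (425/2025)²·22.30²/64 = 0.342261
  stratum B: (1025/2025)²·36.59²/56 = 6.1254
  stratum C: (575/2025)²·39.73²/90 = 1.4141
V_st = 7.88176
V_srs = s²/n = 1367.9/210 = 6.51381
deff = V_st / V_srs = 7.88176/6.51381 = 1.2100

deff ≈ 1.210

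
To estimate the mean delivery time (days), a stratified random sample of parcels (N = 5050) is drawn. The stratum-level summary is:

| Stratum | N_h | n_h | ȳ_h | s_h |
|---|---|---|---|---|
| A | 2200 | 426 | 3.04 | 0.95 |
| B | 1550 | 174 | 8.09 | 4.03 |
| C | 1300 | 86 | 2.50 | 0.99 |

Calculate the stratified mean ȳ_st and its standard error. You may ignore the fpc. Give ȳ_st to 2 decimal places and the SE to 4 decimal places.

ȳ_st = Σ W_h ȳ_h = (2200·3.04 + 1550·8.09 + 1300·2.50)/5050 = 4.45099
V̂(ȳ_st) = Σ W_h² s_h²/n_h, with W_h = N_h/N and N = 5050:
  stratum A: (2200/5050)²·0.95²/426 = 0.000402069
  stratum B: (1550/5050)²·4.03²/174 = 0.00879309
  stratum C: (1300/5050)²·0.99²/86 = 0.000755224
V̂(ȳ_st) = 0.00995038
SE(ȳ_st) = √0.00995038 = 0.0997516

ȳ_st ≈ 4.45, SE ≈ 0.0998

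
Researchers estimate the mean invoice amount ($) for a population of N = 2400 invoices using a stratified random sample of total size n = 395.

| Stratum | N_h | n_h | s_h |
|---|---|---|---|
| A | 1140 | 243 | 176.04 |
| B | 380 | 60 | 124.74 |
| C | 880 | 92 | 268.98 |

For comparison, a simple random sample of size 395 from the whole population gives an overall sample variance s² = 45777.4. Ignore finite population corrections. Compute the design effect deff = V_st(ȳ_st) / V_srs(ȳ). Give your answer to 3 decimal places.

deff ≈ 1.217

V̂(ȳ_st) = Σ W_h² s_h²/n_h, with W_h = N_h/N and N = 2400:
  stratum A: (1140/2400)²·176.04²/243 = 28.7742
  stratum B: (380/2400)²·124.74²/60 = 6.50137
  stratum C: (880/2400)²·268.98²/92 = 105.729
V_st = 141.005
V_srs = s²/n = 45777.4/395 = 115.892
deff = V_st / V_srs = 141.005/115.892 = 1.2167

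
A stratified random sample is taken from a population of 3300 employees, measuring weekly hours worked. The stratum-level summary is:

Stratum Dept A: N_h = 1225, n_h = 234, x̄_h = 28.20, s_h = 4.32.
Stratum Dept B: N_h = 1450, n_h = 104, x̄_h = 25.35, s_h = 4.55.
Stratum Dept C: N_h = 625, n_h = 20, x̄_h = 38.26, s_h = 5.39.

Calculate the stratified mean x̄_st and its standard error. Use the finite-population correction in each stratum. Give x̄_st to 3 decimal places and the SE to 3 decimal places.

x̄_st ≈ 28.853, SE ≈ 0.308

x̄_st = Σ W_h x̄_h = (1225·28.20 + 1450·25.35 + 625·38.26)/3300 = 28.85303
V̂(x̄_st) = Σ W_h² (1 − n_h/N_h) s_h²/n_h, with W_h = N_h/N and N = 3300:
  stratum Dept A: (1225/3300)²·(1 − 234/1225)·4.32²/234 = 0.00889065
  stratum Dept B: (1450/3300)²·(1 − 104/1450)·4.55²/104 = 0.0356759
  stratum Dept C: (625/3300)²·(1 − 20/625)·5.39²/20 = 0.0504377
V̂(x̄_st) = 0.0950042
SE(x̄_st) = √0.0950042 = 0.308228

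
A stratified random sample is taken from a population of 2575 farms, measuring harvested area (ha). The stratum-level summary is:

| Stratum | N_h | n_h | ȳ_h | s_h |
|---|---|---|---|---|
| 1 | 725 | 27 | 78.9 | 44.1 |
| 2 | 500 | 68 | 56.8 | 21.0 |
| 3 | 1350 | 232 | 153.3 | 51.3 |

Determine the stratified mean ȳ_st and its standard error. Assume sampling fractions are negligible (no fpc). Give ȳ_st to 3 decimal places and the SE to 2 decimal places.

ȳ_st = Σ W_h ȳ_h = (725·78.9 + 500·56.8 + 1350·153.3)/2575 = 113.61456
V̂(ȳ_st) = Σ W_h² s_h²/n_h, with W_h = N_h/N and N = 2575:
  stratum 1: (725/2575)²·44.1²/27 = 5.70998
  stratum 2: (500/2575)²·21.0²/68 = 0.24452
  stratum 3: (1350/2575)²·51.3²/232 = 3.11788
V̂(ȳ_st) = 9.07239
SE(ȳ_st) = √9.07239 = 3.01204

ȳ_st ≈ 113.615, SE ≈ 3.01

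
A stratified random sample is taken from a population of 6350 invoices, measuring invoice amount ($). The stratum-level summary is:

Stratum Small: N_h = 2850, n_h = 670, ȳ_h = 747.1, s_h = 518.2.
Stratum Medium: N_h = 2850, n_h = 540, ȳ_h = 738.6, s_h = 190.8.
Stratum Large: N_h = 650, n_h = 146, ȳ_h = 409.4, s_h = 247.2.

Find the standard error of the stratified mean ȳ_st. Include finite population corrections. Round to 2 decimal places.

SE(ȳ_st) ≈ 8.73

V̂(ȳ_st) = Σ W_h² (1 − n_h/N_h) s_h²/n_h, with W_h = N_h/N and N = 6350:
  stratum Small: (2850/6350)²·(1 − 670/2850)·518.2²/670 = 61.7553
  stratum Medium: (2850/6350)²·(1 − 540/2850)·190.8²/540 = 11.0071
  stratum Large: (650/6350)²·(1 − 146/650)·247.2²/146 = 3.40048
V̂(ȳ_st) = 76.1628
SE(ȳ_st) = √76.1628 = 8.72713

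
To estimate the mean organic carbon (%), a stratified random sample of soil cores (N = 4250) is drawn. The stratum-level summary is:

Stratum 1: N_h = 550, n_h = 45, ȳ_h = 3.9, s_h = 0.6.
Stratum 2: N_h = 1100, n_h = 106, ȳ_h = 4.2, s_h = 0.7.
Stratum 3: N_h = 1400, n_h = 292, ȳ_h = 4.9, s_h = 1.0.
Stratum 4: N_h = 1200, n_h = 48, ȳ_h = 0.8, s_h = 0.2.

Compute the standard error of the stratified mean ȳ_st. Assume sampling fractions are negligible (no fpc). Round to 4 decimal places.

SE(ȳ_st) ≈ 0.0297

V̂(ȳ_st) = Σ W_h² s_h²/n_h, with W_h = N_h/N and N = 4250:
  stratum 1: (550/4250)²·0.6²/45 = 0.000133979
  stratum 2: (1100/4250)²·0.7²/106 = 0.000309669
  stratum 3: (1400/4250)²·1.0²/292 = 0.000371617
  stratum 4: (1200/4250)²·0.2²/48 = 6.6436e-05
V̂(ȳ_st) = 0.000881701
SE(ȳ_st) = √0.000881701 = 0.0296935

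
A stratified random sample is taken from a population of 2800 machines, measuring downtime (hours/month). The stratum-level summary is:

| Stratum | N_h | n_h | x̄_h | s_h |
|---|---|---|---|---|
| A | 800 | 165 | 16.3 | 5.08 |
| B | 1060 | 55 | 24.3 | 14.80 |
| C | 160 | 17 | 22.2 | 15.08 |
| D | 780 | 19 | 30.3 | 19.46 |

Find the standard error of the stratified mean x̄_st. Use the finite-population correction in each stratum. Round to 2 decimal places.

V̂(x̄_st) = Σ W_h² (1 − n_h/N_h) s_h²/n_h, with W_h = N_h/N and N = 2800:
  stratum A: (800/2800)²·(1 − 165/800)·5.08²/165 = 0.0101342
  stratum B: (1060/2800)²·(1 − 55/1060)·14.80²/55 = 0.541149
  stratum C: (160/2800)²·(1 − 17/160)·15.08²/17 = 0.0390386
  stratum D: (780/2800)²·(1 − 19/780)·19.46²/19 = 1.50902
V̂(x̄_st) = 2.09934
SE(x̄_st) = √2.09934 = 1.44891

SE(x̄_st) ≈ 1.45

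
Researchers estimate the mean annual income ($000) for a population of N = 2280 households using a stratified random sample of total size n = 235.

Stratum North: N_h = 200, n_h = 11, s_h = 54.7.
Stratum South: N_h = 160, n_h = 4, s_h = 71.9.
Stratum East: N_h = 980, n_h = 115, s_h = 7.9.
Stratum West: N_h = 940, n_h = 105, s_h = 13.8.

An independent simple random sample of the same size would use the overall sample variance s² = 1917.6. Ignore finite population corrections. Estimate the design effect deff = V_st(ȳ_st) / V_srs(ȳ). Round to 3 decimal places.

V̂(ȳ_st) = Σ W_h² s_h²/n_h, with W_h = N_h/N and N = 2280:
  stratum North: (200/2280)²·54.7²/11 = 2.09301
  stratum South: (160/2280)²·71.9²/4 = 6.36456
  stratum East: (980/2280)²·7.9²/115 = 0.100263
  stratum West: (940/2280)²·13.8²/105 = 0.308287
V_st = 8.86612
V_srs = s²/n = 1917.6/235 = 8.16
deff = V_st / V_srs = 8.86612/8.16 = 1.0865

deff ≈ 1.087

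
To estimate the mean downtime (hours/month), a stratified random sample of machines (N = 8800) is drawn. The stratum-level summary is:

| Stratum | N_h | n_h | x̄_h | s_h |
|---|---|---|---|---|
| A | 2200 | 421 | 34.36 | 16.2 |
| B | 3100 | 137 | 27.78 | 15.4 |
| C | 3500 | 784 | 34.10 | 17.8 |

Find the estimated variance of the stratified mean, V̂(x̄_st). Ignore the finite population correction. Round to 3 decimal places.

V̂(x̄_st) = Σ W_h² s_h²/n_h, with W_h = N_h/N and N = 8800:
  stratum A: (2200/8800)²·16.2²/421 = 0.0389608
  stratum B: (3100/8800)²·15.4²/137 = 0.214822
  stratum C: (3500/8800)²·17.8²/784 = 0.0639285
V̂(x̄_st) = 0.317711

V̂(x̄_st) ≈ 0.318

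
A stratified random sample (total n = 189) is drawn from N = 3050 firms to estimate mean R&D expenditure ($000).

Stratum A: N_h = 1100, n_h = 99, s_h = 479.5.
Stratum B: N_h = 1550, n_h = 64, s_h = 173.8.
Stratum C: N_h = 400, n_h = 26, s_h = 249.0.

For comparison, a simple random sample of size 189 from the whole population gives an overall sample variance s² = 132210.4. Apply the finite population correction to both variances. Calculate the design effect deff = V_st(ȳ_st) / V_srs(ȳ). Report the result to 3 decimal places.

deff ≈ 0.655

V̂(ȳ_st) = Σ W_h² (1 − n_h/N_h) s_h²/n_h, with W_h = N_h/N and N = 3050:
  stratum A: (1100/3050)²·(1 − 99/1100)·479.5²/99 = 274.896
  stratum B: (1550/3050)²·(1 − 64/1550)·173.8²/64 = 116.861
  stratum C: (400/3050)²·(1 − 26/400)·249.0²/26 = 38.3493
V_st = 430.107
V_srs = (1 − 189/3050)·132210.4/189 = 656.178
deff = V_st / V_srs = 430.107/656.178 = 0.6555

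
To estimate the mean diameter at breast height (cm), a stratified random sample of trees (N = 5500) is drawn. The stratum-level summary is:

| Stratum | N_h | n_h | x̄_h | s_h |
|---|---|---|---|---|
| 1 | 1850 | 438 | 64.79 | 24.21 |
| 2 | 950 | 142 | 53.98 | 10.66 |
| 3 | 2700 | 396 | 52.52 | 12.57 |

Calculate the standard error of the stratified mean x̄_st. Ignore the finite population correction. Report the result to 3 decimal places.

SE(x̄_st) ≈ 0.521

V̂(x̄_st) = Σ W_h² s_h²/n_h, with W_h = N_h/N and N = 5500:
  stratum 1: (1850/5500)²·24.21²/438 = 0.151403
  stratum 2: (950/5500)²·10.66²/142 = 0.0238752
  stratum 3: (2700/5500)²·12.57²/396 = 0.0961563
V̂(x̄_st) = 0.271434
SE(x̄_st) = √0.271434 = 0.520993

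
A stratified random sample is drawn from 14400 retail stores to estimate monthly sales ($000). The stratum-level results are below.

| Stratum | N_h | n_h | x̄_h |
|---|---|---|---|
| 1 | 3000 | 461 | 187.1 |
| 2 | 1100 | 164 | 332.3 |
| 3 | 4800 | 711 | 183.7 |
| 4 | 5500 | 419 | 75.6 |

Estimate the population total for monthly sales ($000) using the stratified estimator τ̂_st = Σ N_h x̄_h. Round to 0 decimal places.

τ̂_st = Σ N_h x̄_h = 3000·187.1 + 1100·332.3 + 4800·183.7 + 5500·75.6 = 2224390

τ̂_st ≈ 2224390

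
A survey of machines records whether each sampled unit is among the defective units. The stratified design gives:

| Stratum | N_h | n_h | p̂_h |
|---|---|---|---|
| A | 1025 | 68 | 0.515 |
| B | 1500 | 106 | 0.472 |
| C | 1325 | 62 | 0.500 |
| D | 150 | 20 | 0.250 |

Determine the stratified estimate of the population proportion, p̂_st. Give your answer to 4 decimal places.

p̂_st ≈ 0.4840

N = 4000; stratum weights W_h = N_h/N.
p̂_st = Σ W_h p̂_h = (1025·0.515 + 1500·0.472 + 1325·0.500 + 150·0.250)/4000 = 0.48397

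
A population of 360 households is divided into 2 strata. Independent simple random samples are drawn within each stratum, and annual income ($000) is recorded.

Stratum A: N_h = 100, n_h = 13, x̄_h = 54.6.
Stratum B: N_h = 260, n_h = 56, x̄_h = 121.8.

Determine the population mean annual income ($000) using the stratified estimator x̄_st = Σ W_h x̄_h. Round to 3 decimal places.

N = Σ N_h = 360. Stratum weights W_h = N_h/N.
x̄_st = (100·54.6 + 260·121.8) / 360 = 103.13333

x̄_st ≈ 103.133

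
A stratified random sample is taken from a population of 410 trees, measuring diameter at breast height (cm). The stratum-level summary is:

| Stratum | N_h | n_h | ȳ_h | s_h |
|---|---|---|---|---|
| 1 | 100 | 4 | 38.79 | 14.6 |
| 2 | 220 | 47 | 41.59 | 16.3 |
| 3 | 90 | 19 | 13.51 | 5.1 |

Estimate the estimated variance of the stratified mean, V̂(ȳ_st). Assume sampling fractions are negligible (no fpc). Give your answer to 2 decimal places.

V̂(ȳ_st) ≈ 4.86

V̂(ȳ_st) = Σ W_h² s_h²/n_h, with W_h = N_h/N and N = 410:
  stratum 1: (100/410)²·14.6²/4 = 3.17014
  stratum 2: (220/410)²·16.3²/47 = 1.62763
  stratum 3: (90/410)²·5.1²/19 = 0.0659636
V̂(ȳ_st) = 4.86373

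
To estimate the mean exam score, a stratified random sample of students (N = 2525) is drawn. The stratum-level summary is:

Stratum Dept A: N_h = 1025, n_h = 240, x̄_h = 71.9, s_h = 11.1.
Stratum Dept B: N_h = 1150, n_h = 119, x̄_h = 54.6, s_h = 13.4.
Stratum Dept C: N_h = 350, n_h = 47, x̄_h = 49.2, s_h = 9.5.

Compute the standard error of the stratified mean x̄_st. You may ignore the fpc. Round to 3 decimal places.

SE(x̄_st) ≈ 0.659

V̂(x̄_st) = Σ W_h² s_h²/n_h, with W_h = N_h/N and N = 2525:
  stratum Dept A: (1025/2525)²·11.1²/240 = 0.0845979
  stratum Dept B: (1150/2525)²·13.4²/119 = 0.312994
  stratum Dept C: (350/2525)²·9.5²/47 = 0.0368946
V̂(x̄_st) = 0.434486
SE(x̄_st) = √0.434486 = 0.659156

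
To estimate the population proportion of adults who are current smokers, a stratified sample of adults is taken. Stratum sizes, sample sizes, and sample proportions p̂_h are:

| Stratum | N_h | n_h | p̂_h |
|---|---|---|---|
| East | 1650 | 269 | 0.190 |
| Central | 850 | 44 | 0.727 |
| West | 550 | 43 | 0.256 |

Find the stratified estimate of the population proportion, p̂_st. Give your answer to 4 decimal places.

N = 3050; stratum weights W_h = N_h/N.
p̂_st = Σ W_h p̂_h = (1650·0.190 + 850·0.727 + 550·0.256)/3050 = 0.35156

p̂_st ≈ 0.3516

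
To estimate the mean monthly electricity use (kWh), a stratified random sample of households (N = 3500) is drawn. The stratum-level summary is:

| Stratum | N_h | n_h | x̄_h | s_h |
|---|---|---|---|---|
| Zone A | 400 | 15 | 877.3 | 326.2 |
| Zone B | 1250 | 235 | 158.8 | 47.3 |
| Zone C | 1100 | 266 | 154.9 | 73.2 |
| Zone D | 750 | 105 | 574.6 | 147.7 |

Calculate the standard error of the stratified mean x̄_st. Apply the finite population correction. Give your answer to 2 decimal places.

SE(x̄_st) ≈ 9.99

V̂(x̄_st) = Σ W_h² (1 − n_h/N_h) s_h²/n_h, with W_h = N_h/N and N = 3500:
  stratum Zone A: (400/3500)²·(1 − 15/400)·326.2²/15 = 89.1787
  stratum Zone B: (1250/3500)²·(1 − 235/1250)·47.3²/235 = 0.98604
  stratum Zone C: (1100/3500)²·(1 − 266/1100)·73.2²/266 = 1.50856
  stratum Zone D: (750/3500)²·(1 − 105/750)·147.7²/105 = 8.20458
V̂(x̄_st) = 99.8779
SE(x̄_st) = √99.8779 = 9.99389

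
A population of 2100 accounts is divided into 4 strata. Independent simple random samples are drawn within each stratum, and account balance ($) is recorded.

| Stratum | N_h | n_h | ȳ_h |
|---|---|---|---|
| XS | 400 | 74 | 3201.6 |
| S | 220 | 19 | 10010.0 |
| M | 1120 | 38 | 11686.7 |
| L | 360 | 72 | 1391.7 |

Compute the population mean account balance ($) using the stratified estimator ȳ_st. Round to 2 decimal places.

ȳ_st ≈ 8129.98

N = Σ N_h = 2100. Stratum weights W_h = N_h/N.
ȳ_st = (400·3201.6 + 220·10010.0 + 1120·11686.7 + 360·1391.7) / 2100 = 8129.9790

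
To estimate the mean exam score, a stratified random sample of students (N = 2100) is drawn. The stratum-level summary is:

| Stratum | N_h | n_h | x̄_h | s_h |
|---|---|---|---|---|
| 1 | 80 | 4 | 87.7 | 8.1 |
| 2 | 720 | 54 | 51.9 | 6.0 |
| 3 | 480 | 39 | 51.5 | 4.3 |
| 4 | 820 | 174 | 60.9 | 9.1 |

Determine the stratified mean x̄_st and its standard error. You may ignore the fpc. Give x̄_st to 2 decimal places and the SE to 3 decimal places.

x̄_st ≈ 56.69, SE ≈ 0.447

x̄_st = Σ W_h x̄_h = (80·87.7 + 720·51.9 + 480·51.5 + 820·60.9)/2100 = 56.68667
V̂(x̄_st) = Σ W_h² s_h²/n_h, with W_h = N_h/N and N = 2100:
  stratum 1: (80/2100)²·8.1²/4 = 0.0238041
  stratum 2: (720/2100)²·6.0²/54 = 0.0783673
  stratum 3: (480/2100)²·4.3²/39 = 0.0247694
  stratum 4: (820/2100)²·9.1²/174 = 0.0725642
V̂(x̄_st) = 0.199505
SE(x̄_st) = √0.199505 = 0.44666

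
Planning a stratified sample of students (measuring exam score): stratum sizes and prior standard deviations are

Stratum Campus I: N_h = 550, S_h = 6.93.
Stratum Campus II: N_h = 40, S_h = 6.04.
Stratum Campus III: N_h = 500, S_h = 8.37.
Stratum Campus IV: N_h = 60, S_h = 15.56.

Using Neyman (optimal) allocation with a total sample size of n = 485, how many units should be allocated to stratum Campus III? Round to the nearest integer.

221

Neyman allocation: n_h = n · N_h S_h / Σ N_i S_i, with n = 485.
  stratum Campus I: N_h·S_h = 550·6.93 = 3811.50
  stratum Campus II: N_h·S_h = 40·6.04 = 241.60
  stratum Campus III: N_h·S_h = 500·8.37 = 4185.00
  stratum Campus IV: N_h·S_h = 60·15.56 = 933.60
Σ N_h S_h = 9171.70
n for stratum Campus III = 485·4185.00/9171.70 = 221.303 → 221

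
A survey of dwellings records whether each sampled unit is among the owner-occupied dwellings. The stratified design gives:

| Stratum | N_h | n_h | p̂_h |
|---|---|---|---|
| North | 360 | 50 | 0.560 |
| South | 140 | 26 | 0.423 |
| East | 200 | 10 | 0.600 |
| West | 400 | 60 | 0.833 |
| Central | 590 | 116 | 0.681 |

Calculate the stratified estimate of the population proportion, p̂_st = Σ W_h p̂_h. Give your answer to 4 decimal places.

N = 1690; stratum weights W_h = N_h/N.
p̂_st = Σ W_h p̂_h = (360·0.560 + 140·0.423 + 200·0.600 + 400·0.833 + 590·0.681)/1690 = 0.66024

p̂_st ≈ 0.6602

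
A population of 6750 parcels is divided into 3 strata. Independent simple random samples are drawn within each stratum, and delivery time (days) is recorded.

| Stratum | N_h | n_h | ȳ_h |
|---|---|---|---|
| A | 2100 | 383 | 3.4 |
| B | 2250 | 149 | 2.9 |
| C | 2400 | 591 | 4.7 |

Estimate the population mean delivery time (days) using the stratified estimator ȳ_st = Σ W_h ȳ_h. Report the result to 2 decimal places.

ȳ_st ≈ 3.70

N = Σ N_h = 6750. Stratum weights W_h = N_h/N.
ȳ_st = (2100·3.4 + 2250·2.9 + 2400·4.7) / 6750 = 3.6956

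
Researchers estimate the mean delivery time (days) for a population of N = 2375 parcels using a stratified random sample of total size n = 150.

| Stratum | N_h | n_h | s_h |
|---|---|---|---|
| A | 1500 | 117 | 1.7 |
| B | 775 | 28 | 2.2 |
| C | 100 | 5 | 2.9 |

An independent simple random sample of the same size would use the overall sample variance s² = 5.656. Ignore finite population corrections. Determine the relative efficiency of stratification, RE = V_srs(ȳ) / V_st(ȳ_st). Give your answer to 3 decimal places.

V̂(ȳ_st) = Σ W_h² s_h²/n_h, with W_h = N_h/N and N = 2375:
  stratum A: (1500/2375)²·1.7²/117 = 0.00985297
  stratum B: (775/2375)²·2.2²/28 = 0.0184062
  stratum C: (100/2375)²·2.9²/5 = 0.00298194
V_st = 0.0312411
V_srs = s²/n = 5.656/150 = 0.0377067
Relative efficiency = V_srs / V_st = 0.0377067/0.0312411 = 1.2070

RE ≈ 1.207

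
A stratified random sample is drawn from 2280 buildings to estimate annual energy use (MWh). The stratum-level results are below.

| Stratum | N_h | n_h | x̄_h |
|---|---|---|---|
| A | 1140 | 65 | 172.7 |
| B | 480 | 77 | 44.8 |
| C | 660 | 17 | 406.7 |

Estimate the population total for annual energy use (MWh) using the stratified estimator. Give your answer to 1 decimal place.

τ̂_st = Σ N_h x̄_h = 1140·172.7 + 480·44.8 + 660·406.7 = 486804.0

τ̂_st ≈ 486804.0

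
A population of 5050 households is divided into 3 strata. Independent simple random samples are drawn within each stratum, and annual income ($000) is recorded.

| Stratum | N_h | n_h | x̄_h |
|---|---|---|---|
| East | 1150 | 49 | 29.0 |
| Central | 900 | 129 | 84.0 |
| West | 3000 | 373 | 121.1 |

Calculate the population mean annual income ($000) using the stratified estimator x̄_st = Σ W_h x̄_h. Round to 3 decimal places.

N = Σ N_h = 5050. Stratum weights W_h = N_h/N.
x̄_st = (1150·29.0 + 900·84.0 + 3000·121.1) / 5050 = 93.51485

x̄_st ≈ 93.515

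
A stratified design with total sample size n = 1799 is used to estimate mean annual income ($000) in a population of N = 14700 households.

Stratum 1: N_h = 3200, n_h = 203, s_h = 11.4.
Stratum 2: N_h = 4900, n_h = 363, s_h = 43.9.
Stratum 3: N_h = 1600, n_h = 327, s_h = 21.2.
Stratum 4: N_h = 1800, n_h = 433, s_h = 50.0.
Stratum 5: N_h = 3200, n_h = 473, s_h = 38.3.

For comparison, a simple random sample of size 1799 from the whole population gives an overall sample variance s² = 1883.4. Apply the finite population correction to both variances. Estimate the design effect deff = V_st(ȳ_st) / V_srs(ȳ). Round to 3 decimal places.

deff ≈ 0.847

V̂(ȳ_st) = Σ W_h² (1 − n_h/N_h) s_h²/n_h, with W_h = N_h/N and N = 14700:
  stratum 1: (3200/14700)²·(1 − 203/3200)·11.4²/203 = 0.0284129
  stratum 2: (4900/14700)²·(1 − 363/4900)·43.9²/363 = 0.546201
  stratum 3: (1600/14700)²·(1 − 327/1600)·21.2²/327 = 0.012955
  stratum 4: (1800/14700)²·(1 − 433/1800)·50.0²/433 = 0.0657444
  stratum 5: (3200/14700)²·(1 − 473/3200)·38.3²/473 = 0.125238
V_st = 0.778552
V_srs = (1 − 1799/14700)·1883.4/1799 = 0.918793
deff = V_st / V_srs = 0.778552/0.918793 = 0.8474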